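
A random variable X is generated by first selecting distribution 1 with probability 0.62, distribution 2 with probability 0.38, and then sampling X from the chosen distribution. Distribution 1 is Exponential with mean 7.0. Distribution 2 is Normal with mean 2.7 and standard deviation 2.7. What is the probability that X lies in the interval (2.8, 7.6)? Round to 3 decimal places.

Conditional on each component, P(2.8 < X < 7.6): 1: 0.33266; 2: 0.450452.
By total probability, P(2.8 < X < 7.6) = 0.62·0.33266 + 0.38·0.450452 = 0.37742.

0.377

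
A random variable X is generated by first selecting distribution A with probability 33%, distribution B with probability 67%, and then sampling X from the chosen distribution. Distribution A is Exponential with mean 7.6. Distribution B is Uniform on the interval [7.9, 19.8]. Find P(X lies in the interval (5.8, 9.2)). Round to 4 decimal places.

Conditional on each component, P(5.8 < X < 9.2): A: 0.168152; B: 0.109244.
By total probability, P(5.8 < X < 9.2) = 0.33·0.168152 + 0.67·0.109244 = 0.128683.

0.1287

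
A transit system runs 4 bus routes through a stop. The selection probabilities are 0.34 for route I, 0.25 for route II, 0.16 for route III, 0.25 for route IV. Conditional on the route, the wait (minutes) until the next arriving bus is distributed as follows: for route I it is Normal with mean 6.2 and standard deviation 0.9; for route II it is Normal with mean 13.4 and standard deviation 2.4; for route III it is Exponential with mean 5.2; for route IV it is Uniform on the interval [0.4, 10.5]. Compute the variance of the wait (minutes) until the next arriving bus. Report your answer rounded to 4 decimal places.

19.3179

Per component, I: μ=6.2, E[X²]=39.25; II: μ=13.4, E[X²]=185.32; III: μ=5.2, E[X²]=54.08; IV: μ=5.45, E[X²]=38.2033.
E[X] = 0.34·6.2 + 0.25·13.4 + 0.16·5.2 + 0.25·5.45 = 7.6525.
E[X²] = 0.34·39.25 + 0.25·185.32 + 0.16·54.08 + 0.25·38.2033 = 77.8786.
Var(X) = E[X²] − (E[X])² = 77.8786 − 58.5608 = 19.3179.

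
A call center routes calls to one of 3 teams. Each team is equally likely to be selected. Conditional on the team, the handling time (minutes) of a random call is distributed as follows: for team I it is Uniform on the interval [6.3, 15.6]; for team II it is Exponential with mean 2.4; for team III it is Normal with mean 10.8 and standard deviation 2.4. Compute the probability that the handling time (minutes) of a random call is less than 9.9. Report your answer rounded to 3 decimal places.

0.575

Conditional on each team, P(X < 9.9): I: 0.387097; II: 0.983837; III: 0.35383.
By total probability, P(X < 9.9) = 0.333333·0.387097 + 0.333333·0.983837 + 0.333333·0.35383 = 0.574921.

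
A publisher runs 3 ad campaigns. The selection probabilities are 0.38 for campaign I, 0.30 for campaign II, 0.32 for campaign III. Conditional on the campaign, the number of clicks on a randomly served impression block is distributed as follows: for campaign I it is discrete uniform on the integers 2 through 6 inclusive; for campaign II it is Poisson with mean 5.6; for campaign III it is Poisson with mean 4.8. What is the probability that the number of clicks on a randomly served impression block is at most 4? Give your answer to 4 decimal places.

0.4830

Conditional on each campaign, P(X ≤ 4): I: 0.6; II: 0.34215; III: 0.476259.
By total probability, P(X ≤ 4) = 0.38·0.6 + 0.3·0.34215 + 0.32·0.476259 = 0.483048.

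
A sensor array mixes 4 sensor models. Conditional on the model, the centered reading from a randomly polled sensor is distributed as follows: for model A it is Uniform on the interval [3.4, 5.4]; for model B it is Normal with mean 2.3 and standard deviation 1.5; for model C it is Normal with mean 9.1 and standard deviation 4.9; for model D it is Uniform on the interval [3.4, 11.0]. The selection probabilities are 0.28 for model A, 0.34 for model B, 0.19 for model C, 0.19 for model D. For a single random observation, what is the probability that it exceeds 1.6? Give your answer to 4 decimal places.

0.8791

Conditional on each model, P(X > 1.6): A: 1; B: 0.679631; C: 0.937067; D: 1.
By total probability, P(X > 1.6) = 0.28·1 + 0.34·0.679631 + 0.19·0.937067 + 0.19·1 = 0.879117.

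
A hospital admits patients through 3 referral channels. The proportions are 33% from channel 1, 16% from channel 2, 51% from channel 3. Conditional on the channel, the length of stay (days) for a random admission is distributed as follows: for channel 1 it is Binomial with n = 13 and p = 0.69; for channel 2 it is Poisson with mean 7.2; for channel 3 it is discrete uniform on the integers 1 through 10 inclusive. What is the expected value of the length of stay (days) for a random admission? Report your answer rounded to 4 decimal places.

6.9171

Component means — 1: 8.97; 2: 7.2; 3: 5.5.
E[X] = 0.33·8.97 + 0.16·7.2 + 0.51·5.5 = 6.9171.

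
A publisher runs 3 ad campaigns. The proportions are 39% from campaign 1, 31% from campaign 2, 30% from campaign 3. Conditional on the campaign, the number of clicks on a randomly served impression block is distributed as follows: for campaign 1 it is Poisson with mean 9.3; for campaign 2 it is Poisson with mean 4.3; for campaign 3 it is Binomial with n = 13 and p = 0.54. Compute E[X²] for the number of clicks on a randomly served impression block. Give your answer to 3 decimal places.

For each component E[X²] = Var + (mean)², giving 1: 95.79; 2: 22.79; 3: 52.5096.
Overall E[X²] = 0.39·95.79 + 0.31·22.79 + 0.3·52.5096 = 60.1759.

60.176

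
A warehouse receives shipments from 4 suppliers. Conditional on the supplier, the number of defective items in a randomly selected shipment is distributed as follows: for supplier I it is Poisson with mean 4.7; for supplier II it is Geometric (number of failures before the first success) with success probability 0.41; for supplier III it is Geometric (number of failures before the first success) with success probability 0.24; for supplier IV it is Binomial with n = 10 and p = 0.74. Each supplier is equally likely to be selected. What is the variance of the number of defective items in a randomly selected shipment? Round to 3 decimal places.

Per component, I: μ=4.7, E[X²]=26.79; II: μ=1.43902, E[X²]=5.58061; III: μ=3.16667, E[X²]=23.2222; IV: μ=7.4, E[X²]=56.684.
E[X] = 0.25·4.7 + 0.25·1.43902 + 0.25·3.16667 + 0.25·7.4 = 4.17642.
E[X²] = 0.25·26.79 + 0.25·5.58061 + 0.25·23.2222 + 0.25·56.684 = 28.0692.
Var(X) = E[X²] − (E[X])² = 28.0692 − 17.4425 = 10.6267.

10.627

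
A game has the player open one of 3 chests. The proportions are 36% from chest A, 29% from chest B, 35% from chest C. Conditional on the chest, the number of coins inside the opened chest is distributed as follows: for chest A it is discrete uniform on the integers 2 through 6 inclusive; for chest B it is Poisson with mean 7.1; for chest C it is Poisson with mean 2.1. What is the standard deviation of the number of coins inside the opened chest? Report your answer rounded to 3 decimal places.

2.740

Per component, A: μ=4, E[X²]=18; B: μ=7.1, E[X²]=57.51; C: μ=2.1, E[X²]=6.51.
E[X] = 0.36·4 + 0.29·7.1 + 0.35·2.1 = 4.234.
E[X²] = 0.36·18 + 0.29·57.51 + 0.35·6.51 = 25.4364.
Var(X) = E[X²] − (E[X])² = 25.4364 − 17.9268 = 7.50964.
SD(X) = √7.50964 = 2.74037.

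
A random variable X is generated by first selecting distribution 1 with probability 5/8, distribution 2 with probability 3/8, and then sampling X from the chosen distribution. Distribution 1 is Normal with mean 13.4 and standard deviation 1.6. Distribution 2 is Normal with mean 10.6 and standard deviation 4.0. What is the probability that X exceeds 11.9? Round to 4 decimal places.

0.6558

Conditional on each component, P(X > 11.9): 1: 0.825749; 2: 0.372591.
By total probability, P(X > 11.9) = 0.625·0.825749 + 0.375·0.372591 = 0.655815.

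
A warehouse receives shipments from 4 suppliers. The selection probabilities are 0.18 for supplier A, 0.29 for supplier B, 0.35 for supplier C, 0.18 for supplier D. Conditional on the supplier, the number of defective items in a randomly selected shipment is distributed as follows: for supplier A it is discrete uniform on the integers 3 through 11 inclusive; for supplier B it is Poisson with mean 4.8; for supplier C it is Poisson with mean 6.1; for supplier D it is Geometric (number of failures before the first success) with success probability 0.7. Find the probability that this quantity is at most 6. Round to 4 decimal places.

Conditional on each supplier, P(X ≤ 6): A: 0.444444; B: 0.790805; C: 0.590245; D: 0.999781.
By total probability, P(X ≤ 6) = 0.18·0.444444 + 0.29·0.790805 + 0.35·0.590245 + 0.18·0.999781 = 0.69588.

0.6959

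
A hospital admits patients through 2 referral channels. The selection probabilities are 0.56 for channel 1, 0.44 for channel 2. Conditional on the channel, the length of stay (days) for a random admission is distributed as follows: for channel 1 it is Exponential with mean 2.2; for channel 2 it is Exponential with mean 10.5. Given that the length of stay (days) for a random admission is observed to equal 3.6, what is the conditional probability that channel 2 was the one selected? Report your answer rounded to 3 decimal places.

0.375

Likelihoods f(3.6 | ·): 1: 0.088494; 2: 0.0675942.
Posterior ∝ prior × likelihood. Numerator for 2: 0.44·0.0675942 = 0.0297415.
Normalizing constant: 0.56·0.088494 + 0.44·0.0675942 = 0.0792981.
P(2 | observation) = 0.0297415 / 0.0792981 = 0.375059.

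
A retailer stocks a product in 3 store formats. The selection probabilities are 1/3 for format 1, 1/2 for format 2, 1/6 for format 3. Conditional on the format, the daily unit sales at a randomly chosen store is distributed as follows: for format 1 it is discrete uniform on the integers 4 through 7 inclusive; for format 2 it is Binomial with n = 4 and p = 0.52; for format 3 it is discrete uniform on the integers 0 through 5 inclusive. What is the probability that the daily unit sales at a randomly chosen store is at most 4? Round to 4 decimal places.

Conditional on each format, P(X ≤ 4): 1: 0.25; 2: 1; 3: 0.833333.
By total probability, P(X ≤ 4) = 0.333333·0.25 + 0.5·1 + 0.166667·0.833333 = 0.722222.

0.7222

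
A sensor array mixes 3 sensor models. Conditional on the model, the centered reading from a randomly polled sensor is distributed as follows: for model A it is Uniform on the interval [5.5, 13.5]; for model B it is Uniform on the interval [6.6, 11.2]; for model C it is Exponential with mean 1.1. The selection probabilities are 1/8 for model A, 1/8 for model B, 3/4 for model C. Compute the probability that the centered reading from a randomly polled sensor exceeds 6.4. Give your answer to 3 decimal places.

Conditional on each model, P(X > 6.4): A: 0.8875; B: 1; C: 0.00297301.
By total probability, P(X > 6.4) = 0.125·0.8875 + 0.125·1 + 0.75·0.00297301 = 0.238167.

0.238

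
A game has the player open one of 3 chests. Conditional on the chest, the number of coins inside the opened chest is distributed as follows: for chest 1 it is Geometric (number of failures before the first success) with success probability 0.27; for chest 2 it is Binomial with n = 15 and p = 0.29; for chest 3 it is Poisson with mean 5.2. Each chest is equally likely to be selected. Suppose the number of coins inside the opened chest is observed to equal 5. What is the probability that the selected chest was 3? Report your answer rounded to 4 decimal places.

0.4053

Likelihoods P(X=5 | ·): 1: 0.0559729; 2: 0.200507; 3: 0.174785.
Posterior ∝ prior × likelihood. Numerator for 3: 0.333333·0.174785 = 0.0582617.
Normalizing constant: 0.333333·0.0559729 + 0.333333·0.200507 + 0.333333·0.174785 = 0.143755.
P(3 | observation) = 0.0582617 / 0.143755 = 0.405285.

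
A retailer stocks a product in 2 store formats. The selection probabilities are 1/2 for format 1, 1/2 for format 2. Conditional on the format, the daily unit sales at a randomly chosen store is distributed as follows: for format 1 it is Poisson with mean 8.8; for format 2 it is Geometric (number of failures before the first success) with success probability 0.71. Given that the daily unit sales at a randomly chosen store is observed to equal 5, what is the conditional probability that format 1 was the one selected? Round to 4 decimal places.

Likelihoods P(X=5 | ·): 1: 0.0662889; 2: 0.00145629.
Posterior ∝ prior × likelihood. Numerator for 1: 0.5·0.0662889 = 0.0331444.
Normalizing constant: 0.5·0.0662889 + 0.5·0.00145629 = 0.0338726.
P(1 | observation) = 0.0331444 / 0.0338726 = 0.978503.

0.9785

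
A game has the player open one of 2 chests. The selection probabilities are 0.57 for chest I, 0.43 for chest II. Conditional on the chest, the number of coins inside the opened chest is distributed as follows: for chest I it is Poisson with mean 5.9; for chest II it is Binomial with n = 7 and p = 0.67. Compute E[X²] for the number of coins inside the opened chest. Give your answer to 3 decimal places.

For each component E[X²] = Var + (mean)², giving I: 40.71; II: 23.5438.
Overall E[X²] = 0.57·40.71 + 0.43·23.5438 = 33.3285.

33.329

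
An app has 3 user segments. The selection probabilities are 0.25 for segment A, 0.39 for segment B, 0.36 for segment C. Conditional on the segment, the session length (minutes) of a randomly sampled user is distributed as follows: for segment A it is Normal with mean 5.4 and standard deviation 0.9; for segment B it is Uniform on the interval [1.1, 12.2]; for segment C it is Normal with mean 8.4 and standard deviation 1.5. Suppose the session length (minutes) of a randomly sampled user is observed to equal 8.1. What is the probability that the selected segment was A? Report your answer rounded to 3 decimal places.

0.009

Likelihoods f(8.1 | ·): A: 0.00492428; B: 0.0900901; C: 0.260695.
Posterior ∝ prior × likelihood. Numerator for A: 0.25·0.00492428 = 0.00123107.
Normalizing constant: 0.25·0.00492428 + 0.39·0.0900901 + 0.36·0.260695 = 0.130216.
P(A | observation) = 0.00123107 / 0.130216 = 0.00945402.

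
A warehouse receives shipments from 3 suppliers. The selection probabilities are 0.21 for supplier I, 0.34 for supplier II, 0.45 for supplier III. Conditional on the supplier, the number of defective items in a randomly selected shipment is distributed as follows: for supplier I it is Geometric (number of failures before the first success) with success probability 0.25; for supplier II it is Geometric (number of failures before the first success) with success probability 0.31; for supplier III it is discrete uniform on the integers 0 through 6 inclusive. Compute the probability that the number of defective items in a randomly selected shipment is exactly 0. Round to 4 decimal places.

Conditional on each supplier, P(X = 0): I: 0.25; II: 0.31; III: 0.142857.
By total probability, P(X = 0) = 0.21·0.25 + 0.34·0.31 + 0.45·0.142857 = 0.222186.

0.2222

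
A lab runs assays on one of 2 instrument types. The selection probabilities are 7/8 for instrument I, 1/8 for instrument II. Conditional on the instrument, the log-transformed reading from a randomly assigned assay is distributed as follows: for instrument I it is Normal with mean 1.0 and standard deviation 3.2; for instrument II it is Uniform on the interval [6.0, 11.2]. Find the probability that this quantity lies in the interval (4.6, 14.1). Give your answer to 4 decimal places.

0.2390

Conditional on each instrument, P(4.6 < X < 14.1): I: 0.130273; II: 1.
By total probability, P(4.6 < X < 14.1) = 0.875·0.130273 + 0.125·1 = 0.238989.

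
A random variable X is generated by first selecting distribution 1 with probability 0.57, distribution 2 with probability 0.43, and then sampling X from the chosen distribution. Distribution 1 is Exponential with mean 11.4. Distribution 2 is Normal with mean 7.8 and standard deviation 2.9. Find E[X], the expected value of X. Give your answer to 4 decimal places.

Component means — 1: 11.4; 2: 7.8.
E[X] = 0.57·11.4 + 0.43·7.8 = 9.852.

9.8520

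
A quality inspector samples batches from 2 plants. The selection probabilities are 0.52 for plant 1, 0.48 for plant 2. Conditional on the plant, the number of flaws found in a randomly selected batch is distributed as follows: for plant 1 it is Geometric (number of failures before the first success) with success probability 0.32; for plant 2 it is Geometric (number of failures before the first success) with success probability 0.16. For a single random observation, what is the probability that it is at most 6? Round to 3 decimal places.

0.823

Conditional on each plant, P(X ≤ 6): 1: 0.93277; 2: 0.70491.
By total probability, P(X ≤ 6) = 0.52·0.93277 + 0.48·0.70491 = 0.823397.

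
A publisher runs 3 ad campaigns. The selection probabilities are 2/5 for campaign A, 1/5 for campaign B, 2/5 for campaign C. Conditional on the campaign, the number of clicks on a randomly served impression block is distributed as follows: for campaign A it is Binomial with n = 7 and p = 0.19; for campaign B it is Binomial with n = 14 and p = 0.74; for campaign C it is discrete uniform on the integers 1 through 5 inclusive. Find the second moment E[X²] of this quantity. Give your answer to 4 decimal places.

For each component E[X²] = Var + (mean)², giving A: 2.8462; B: 110.023; C: 11.
Overall E[X²] = 0.4·2.8462 + 0.2·110.023 + 0.4·11 = 27.5431.

27.5431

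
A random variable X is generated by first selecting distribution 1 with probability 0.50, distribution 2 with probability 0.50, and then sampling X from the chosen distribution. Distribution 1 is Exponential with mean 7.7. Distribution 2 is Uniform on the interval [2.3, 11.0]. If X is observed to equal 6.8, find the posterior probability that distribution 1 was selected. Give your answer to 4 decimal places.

Likelihoods f(6.8 | ·): 1: 0.0537003; 2: 0.114943.
Posterior ∝ prior × likelihood. Numerator for 1: 0.5·0.0537003 = 0.0268501.
Normalizing constant: 0.5·0.0537003 + 0.5·0.114943 = 0.0843214.
P(1 | observation) = 0.0268501 / 0.0843214 = 0.318426.

0.3184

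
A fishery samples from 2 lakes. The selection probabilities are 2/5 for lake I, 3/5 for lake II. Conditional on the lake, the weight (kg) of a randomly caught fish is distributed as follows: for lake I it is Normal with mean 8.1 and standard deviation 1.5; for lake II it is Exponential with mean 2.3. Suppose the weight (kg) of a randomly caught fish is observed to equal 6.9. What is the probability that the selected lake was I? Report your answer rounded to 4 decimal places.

0.8561

Likelihoods f(6.9 | ·): I: 0.193128; II: 0.0216466.
Posterior ∝ prior × likelihood. Numerator for I: 0.4·0.193128 = 0.0772511.
Normalizing constant: 0.4·0.193128 + 0.6·0.0216466 = 0.090239.
P(I | observation) = 0.0772511 / 0.090239 = 0.856072.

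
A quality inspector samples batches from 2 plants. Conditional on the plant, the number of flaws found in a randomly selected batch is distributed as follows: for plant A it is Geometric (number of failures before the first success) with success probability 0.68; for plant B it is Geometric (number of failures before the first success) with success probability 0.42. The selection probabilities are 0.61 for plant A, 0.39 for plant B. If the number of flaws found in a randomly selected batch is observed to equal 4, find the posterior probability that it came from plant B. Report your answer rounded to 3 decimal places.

Likelihoods P(X=4 | ·): A: 0.00713032; B: 0.0475293.
Posterior ∝ prior × likelihood. Numerator for B: 0.39·0.0475293 = 0.0185364.
Normalizing constant: 0.61·0.00713032 + 0.39·0.0475293 = 0.0228859.
P(B | observation) = 0.0185364 / 0.0228859 = 0.809949.

0.810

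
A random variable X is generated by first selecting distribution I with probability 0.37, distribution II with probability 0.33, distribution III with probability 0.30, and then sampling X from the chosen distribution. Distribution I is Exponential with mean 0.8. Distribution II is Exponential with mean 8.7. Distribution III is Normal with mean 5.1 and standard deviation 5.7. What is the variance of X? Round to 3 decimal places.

Per component, I: μ=0.8, E[X²]=1.28; II: μ=8.7, E[X²]=151.38; III: μ=5.1, E[X²]=58.5.
E[X] = 0.37·0.8 + 0.33·8.7 + 0.3·5.1 = 4.697.
E[X²] = 0.37·1.28 + 0.33·151.38 + 0.3·58.5 = 67.979.
Var(X) = E[X²] − (E[X])² = 67.979 − 22.0618 = 45.9172.

45.917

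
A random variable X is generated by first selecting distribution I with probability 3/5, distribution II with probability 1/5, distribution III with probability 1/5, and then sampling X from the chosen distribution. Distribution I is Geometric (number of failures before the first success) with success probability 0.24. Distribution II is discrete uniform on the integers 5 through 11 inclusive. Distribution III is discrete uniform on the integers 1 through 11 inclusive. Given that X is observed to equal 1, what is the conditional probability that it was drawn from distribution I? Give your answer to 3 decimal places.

Likelihoods P(X=1 | ·): I: 0.1824; II: 0; III: 0.0909091.
Posterior ∝ prior × likelihood. Numerator for I: 0.6·0.1824 = 0.10944.
Normalizing constant: 0.6·0.1824 + 0.2·0 + 0.2·0.0909091 = 0.127622.
P(I | observation) = 0.10944 / 0.127622 = 0.857534.

0.858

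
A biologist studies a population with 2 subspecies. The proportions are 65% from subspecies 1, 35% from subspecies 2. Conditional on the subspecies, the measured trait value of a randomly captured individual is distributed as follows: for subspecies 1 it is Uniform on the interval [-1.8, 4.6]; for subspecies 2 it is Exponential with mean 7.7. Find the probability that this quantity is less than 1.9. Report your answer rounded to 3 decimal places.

0.452

Conditional on each subspecies, P(X < 1.9): 1: 0.578125; 2: 0.218667.
By total probability, P(X < 1.9) = 0.65·0.578125 + 0.35·0.218667 = 0.452315.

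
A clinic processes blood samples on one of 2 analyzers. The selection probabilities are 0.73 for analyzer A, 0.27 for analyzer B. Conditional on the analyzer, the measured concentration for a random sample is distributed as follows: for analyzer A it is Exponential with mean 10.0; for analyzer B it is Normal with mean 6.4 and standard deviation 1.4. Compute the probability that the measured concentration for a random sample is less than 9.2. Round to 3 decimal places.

Conditional on each analyzer, P(X < 9.2): A: 0.601481; B: 0.97725.
By total probability, P(X < 9.2) = 0.73·0.601481 + 0.27·0.97725 = 0.702939.

0.703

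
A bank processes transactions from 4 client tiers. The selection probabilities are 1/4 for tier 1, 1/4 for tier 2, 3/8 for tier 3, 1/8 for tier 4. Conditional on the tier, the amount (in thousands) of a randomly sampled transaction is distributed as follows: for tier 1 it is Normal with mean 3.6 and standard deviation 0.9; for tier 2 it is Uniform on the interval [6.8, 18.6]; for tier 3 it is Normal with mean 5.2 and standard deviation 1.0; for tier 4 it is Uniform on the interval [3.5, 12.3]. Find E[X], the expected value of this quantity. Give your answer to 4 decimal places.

7.0125

Component means — 1: 3.6; 2: 12.7; 3: 5.2; 4: 7.9.
E[X] = 0.25·3.6 + 0.25·12.7 + 0.375·5.2 + 0.125·7.9 = 7.0125.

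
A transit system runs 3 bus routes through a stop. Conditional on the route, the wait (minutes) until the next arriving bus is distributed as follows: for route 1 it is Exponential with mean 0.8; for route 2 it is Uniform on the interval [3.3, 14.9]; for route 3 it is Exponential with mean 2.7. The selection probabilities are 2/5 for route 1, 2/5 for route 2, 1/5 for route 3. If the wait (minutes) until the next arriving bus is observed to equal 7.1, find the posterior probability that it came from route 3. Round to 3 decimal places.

Likelihoods f(7.1 | ·): 1: 0.000174802; 2: 0.0862069; 3: 0.0267056.
Posterior ∝ prior × likelihood. Numerator for 3: 0.2·0.0267056 = 0.00534112.
Normalizing constant: 0.4·0.000174802 + 0.4·0.0862069 + 0.2·0.0267056 = 0.0398938.
P(3 | observation) = 0.00534112 / 0.0398938 = 0.133884.

0.134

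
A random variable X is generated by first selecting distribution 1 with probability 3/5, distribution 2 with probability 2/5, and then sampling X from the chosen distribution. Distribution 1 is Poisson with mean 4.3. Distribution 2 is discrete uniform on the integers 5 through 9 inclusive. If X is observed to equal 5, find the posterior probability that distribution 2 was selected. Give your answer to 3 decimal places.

0.445

Likelihoods P(X=5 | ·): 1: 0.166224; 2: 0.2.
Posterior ∝ prior × likelihood. Numerator for 2: 0.4·0.2 = 0.08.
Normalizing constant: 0.6·0.166224 + 0.4·0.2 = 0.179735.
P(2 | observation) = 0.08 / 0.179735 = 0.445101.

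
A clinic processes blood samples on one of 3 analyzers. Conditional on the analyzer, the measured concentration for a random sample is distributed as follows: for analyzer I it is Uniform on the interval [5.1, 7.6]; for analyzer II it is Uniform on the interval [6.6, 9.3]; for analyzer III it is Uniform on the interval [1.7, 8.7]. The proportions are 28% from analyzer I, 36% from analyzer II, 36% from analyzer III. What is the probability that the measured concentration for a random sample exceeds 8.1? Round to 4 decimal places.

0.1909

Conditional on each analyzer, P(X > 8.1): I: 0; II: 0.444444; III: 0.0857143.
By total probability, P(X > 8.1) = 0.28·0 + 0.36·0.444444 + 0.36·0.0857143 = 0.190857.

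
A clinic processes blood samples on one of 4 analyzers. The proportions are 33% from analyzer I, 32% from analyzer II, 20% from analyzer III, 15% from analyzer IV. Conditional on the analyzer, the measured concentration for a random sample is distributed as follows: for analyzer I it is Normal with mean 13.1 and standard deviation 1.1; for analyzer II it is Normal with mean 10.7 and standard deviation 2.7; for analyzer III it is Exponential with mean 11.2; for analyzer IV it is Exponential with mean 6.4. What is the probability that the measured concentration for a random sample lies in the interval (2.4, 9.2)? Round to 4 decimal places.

Conditional on each analyzer, P(2.4 < X < 9.2): I: 0.000195968; II: 0.288202; III: 0.367315; IV: 0.449768.
By total probability, P(2.4 < X < 9.2) = 0.33·0.000195968 + 0.32·0.288202 + 0.2·0.367315 + 0.15·0.449768 = 0.233217.

0.2332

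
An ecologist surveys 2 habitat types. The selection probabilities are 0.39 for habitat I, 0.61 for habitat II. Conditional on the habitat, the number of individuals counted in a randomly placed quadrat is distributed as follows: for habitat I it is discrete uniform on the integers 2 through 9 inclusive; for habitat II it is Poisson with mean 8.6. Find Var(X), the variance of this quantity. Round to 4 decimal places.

9.5797

Per component, I: μ=5.5, E[X²]=35.5; II: μ=8.6, E[X²]=82.56.
E[X] = 0.39·5.5 + 0.61·8.6 = 7.391.
E[X²] = 0.39·35.5 + 0.61·82.56 = 64.2066.
Var(X) = E[X²] − (E[X])² = 64.2066 − 54.6269 = 9.57972.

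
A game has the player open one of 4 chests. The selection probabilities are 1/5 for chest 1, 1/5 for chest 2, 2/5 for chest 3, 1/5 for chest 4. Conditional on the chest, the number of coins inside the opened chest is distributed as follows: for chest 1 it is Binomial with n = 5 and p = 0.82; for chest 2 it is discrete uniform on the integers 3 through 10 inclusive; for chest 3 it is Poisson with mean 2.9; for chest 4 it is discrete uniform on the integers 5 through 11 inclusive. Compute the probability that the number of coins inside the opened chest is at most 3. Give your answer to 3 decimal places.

Conditional on each chest, P(X ≤ 3): 1: 0.222351; 2: 0.125; 3: 0.669623; 4: 0.
By total probability, P(X ≤ 3) = 0.2·0.222351 + 0.2·0.125 + 0.4·0.669623 + 0.2·0 = 0.337319.

0.337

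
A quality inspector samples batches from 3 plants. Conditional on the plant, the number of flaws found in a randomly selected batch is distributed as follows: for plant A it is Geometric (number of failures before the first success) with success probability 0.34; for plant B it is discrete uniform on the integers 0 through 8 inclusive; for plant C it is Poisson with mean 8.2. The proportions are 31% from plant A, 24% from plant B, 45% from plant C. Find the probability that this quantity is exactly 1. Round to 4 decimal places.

Conditional on each plant, P(X = 1): A: 0.2244; B: 0.111111; C: 0.00225216.
By total probability, P(X = 1) = 0.31·0.2244 + 0.24·0.111111 + 0.45·0.00225216 = 0.0972441.

0.0972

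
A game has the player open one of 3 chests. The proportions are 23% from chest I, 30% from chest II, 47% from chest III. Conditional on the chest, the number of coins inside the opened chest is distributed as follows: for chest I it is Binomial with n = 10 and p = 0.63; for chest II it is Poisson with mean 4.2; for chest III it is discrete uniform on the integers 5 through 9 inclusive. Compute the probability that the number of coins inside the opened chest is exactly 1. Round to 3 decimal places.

Conditional on each chest, P(X = 1): I: 0.000818759; II: 0.0629814; III: 0.
By total probability, P(X = 1) = 0.23·0.000818759 + 0.3·0.0629814 + 0.47·0 = 0.0190827.

0.019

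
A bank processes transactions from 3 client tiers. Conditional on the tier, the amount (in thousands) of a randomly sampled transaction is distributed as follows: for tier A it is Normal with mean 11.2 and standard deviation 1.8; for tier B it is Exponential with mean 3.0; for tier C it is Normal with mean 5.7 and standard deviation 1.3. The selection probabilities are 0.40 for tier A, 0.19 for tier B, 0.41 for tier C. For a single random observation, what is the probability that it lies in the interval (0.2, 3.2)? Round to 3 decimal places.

0.124

Conditional on each tier, P(0.2 < X < 3.2): A: 4.40547e-06; B: 0.591353; C: 0.0272236.
By total probability, P(0.2 < X < 3.2) = 0.4·4.40547e-06 + 0.19·0.591353 + 0.41·0.0272236 = 0.123521.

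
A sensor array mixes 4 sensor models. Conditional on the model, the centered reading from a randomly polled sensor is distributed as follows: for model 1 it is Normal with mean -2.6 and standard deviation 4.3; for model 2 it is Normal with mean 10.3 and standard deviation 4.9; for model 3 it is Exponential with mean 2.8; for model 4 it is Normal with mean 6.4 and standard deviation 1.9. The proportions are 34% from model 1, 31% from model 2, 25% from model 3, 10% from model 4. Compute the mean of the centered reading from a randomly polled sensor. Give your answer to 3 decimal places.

3.649

Component means — 1: -2.6; 2: 10.3; 3: 2.8; 4: 6.4.
E[X] = 0.34·-2.6 + 0.31·10.3 + 0.25·2.8 + 0.1·6.4 = 3.649.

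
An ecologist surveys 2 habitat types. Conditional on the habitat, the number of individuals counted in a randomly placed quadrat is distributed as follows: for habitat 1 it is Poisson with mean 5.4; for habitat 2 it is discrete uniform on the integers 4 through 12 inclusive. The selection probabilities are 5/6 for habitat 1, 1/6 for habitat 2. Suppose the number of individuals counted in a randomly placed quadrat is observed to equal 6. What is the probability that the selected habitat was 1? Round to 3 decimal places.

0.875

Likelihoods P(X=6 | ·): 1: 0.155539; 2: 0.111111.
Posterior ∝ prior × likelihood. Numerator for 1: 0.833333·0.155539 = 0.129616.
Normalizing constant: 0.833333·0.155539 + 0.166667·0.111111 = 0.148135.
P(1 | observation) = 0.129616 / 0.148135 = 0.874988.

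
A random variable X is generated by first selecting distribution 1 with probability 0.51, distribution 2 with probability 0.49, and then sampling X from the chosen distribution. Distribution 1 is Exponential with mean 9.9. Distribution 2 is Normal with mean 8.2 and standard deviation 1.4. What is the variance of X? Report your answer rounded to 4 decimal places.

Per component, 1: μ=9.9, E[X²]=196.02; 2: μ=8.2, E[X²]=69.2.
E[X] = 0.51·9.9 + 0.49·8.2 = 9.067.
E[X²] = 0.51·196.02 + 0.49·69.2 = 133.878.
Var(X) = E[X²] − (E[X])² = 133.878 − 82.2105 = 51.6677.

51.6677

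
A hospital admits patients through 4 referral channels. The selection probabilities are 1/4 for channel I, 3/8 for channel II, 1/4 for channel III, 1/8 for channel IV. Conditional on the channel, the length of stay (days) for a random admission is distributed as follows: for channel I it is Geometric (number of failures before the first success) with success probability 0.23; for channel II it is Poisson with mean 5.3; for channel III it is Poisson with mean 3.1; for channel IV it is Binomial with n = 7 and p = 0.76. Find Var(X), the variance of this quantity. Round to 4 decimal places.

Per component, I: μ=3.34783, E[X²]=25.7637; II: μ=5.3, E[X²]=33.39; III: μ=3.1, E[X²]=12.71; IV: μ=5.32, E[X²]=29.5792.
E[X] = 0.25·3.34783 + 0.375·5.3 + 0.25·3.1 + 0.125·5.32 = 4.26446.
E[X²] = 0.25·25.7637 + 0.375·33.39 + 0.25·12.71 + 0.125·29.5792 = 25.8371.
Var(X) = E[X²] − (E[X])² = 25.8371 − 18.1856 = 7.65149.

7.6515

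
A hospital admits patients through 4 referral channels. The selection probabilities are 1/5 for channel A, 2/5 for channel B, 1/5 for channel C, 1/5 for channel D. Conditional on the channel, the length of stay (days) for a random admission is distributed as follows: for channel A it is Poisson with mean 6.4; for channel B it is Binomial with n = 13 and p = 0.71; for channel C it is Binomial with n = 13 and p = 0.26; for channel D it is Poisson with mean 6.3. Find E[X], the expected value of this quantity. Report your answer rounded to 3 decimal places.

6.908

Component means — A: 6.4; B: 9.23; C: 3.38; D: 6.3.
E[X] = 0.2·6.4 + 0.4·9.23 + 0.2·3.38 + 0.2·6.3 = 6.908.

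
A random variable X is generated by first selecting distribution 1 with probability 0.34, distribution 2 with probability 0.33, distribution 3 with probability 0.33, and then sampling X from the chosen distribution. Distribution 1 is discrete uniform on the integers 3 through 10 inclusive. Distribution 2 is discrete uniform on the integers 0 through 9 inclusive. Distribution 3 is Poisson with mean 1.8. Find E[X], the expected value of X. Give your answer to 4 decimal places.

4.2890

Component means — 1: 6.5; 2: 4.5; 3: 1.8.
E[X] = 0.34·6.5 + 0.33·4.5 + 0.33·1.8 = 4.289.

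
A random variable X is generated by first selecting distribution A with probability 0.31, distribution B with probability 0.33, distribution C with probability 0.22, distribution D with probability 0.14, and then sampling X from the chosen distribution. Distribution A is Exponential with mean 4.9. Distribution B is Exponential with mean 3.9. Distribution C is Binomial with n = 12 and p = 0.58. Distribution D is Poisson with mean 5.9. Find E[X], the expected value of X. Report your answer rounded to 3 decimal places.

5.163

Component means — A: 4.9; B: 3.9; C: 6.96; D: 5.9.
E[X] = 0.31·4.9 + 0.33·3.9 + 0.22·6.96 + 0.14·5.9 = 5.1632.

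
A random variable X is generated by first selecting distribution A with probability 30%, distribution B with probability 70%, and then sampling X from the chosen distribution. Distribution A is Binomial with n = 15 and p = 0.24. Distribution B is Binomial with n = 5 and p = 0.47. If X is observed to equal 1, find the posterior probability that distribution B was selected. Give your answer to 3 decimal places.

0.849

Likelihoods P(X=1 | ·): A: 0.0772134; B: 0.185426.
Posterior ∝ prior × likelihood. Numerator for B: 0.7·0.185426 = 0.129798.
Normalizing constant: 0.3·0.0772134 + 0.7·0.185426 = 0.152962.
P(B | observation) = 0.129798 / 0.152962 = 0.848564.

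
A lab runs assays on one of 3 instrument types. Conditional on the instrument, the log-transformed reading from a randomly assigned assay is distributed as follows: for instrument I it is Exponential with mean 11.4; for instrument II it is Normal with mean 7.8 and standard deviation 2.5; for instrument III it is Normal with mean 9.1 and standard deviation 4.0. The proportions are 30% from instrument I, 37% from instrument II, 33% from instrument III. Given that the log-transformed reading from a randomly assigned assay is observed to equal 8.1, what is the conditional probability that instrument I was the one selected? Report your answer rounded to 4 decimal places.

0.1250

Likelihoods f(8.1 | ·): I: 0.043104; II: 0.158432; III: 0.096667.
Posterior ∝ prior × likelihood. Numerator for I: 0.3·0.043104 = 0.0129312.
Normalizing constant: 0.3·0.043104 + 0.37·0.158432 + 0.33·0.096667 = 0.103451.
P(I | observation) = 0.0129312 / 0.103451 = 0.124998.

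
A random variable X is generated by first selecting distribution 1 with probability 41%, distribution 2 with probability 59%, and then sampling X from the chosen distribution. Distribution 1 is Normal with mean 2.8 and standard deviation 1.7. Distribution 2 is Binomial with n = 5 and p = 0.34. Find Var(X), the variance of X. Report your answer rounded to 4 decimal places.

Per component, 1: μ=2.8, E[X²]=10.73; 2: μ=1.7, E[X²]=4.012.
E[X] = 0.41·2.8 + 0.59·1.7 = 2.151.
E[X²] = 0.41·10.73 + 0.59·4.012 = 6.76638.
Var(X) = E[X²] − (E[X])² = 6.76638 − 4.6268 = 2.13958.

2.1396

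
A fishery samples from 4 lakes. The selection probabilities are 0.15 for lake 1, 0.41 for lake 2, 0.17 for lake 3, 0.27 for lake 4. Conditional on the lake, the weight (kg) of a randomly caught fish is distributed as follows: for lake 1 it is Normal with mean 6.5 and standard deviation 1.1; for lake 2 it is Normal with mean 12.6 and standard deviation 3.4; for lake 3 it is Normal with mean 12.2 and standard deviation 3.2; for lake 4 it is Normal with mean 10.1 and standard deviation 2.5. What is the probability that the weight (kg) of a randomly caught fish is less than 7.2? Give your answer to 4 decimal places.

0.1769

Conditional on each lake, P(X < 7.2): 1: 0.73773; 2: 0.0561166; 3: 0.0590851; 4: 0.123024.
By total probability, P(X < 7.2) = 0.15·0.73773 + 0.41·0.0561166 + 0.17·0.0590851 + 0.27·0.123024 = 0.176928.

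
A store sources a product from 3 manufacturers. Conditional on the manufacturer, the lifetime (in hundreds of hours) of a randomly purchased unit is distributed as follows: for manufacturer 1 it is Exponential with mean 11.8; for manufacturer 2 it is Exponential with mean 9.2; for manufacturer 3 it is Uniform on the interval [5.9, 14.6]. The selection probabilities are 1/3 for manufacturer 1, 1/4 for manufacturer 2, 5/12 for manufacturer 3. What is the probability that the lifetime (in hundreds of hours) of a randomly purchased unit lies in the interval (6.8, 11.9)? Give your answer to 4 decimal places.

0.3608

Conditional on each manufacturer, P(6.8 < X < 11.9): 1: 0.197215; 2: 0.203214; 3: 0.586207.
By total probability, P(6.8 < X < 11.9) = 0.333333·0.197215 + 0.25·0.203214 + 0.416667·0.586207 = 0.360795.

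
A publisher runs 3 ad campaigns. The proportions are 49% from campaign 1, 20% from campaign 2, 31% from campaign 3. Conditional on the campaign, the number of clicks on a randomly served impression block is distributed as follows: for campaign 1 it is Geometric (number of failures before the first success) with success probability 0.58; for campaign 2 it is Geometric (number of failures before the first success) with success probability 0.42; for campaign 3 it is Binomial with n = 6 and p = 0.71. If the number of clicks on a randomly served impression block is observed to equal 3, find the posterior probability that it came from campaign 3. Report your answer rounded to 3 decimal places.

Likelihoods P(X=3 | ·): 1: 0.042971; 2: 0.081947; 3: 0.174582.
Posterior ∝ prior × likelihood. Numerator for 3: 0.31·0.174582 = 0.0541204.
Normalizing constant: 0.49·0.042971 + 0.2·0.081947 + 0.31·0.174582 = 0.0915656.
P(3 | observation) = 0.0541204 / 0.0915656 = 0.591056.

0.591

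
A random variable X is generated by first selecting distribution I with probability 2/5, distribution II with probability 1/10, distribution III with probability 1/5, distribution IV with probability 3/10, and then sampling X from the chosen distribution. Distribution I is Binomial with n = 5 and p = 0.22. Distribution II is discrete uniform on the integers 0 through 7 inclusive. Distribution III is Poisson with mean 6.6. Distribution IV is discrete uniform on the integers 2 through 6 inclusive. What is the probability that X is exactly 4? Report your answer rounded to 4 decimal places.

Conditional on each component, P(X = 4): I: 0.00913598; II: 0.125; III: 0.107553; IV: 0.2.
By total probability, P(X = 4) = 0.4·0.00913598 + 0.1·0.125 + 0.2·0.107553 + 0.3·0.2 = 0.0976649.

0.0977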